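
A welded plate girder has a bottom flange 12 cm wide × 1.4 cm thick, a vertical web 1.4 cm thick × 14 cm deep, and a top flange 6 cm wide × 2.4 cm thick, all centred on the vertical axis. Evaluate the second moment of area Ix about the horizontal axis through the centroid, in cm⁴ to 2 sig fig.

Ix ≈ 2300 cm⁴

Treat the section as a set of non-overlapping primitives; coordinates are from the bounding-box lower-left.
Bottom plate: 12 × 1.4, A = 16.8 cm², y = 0.7 cm, Ī = 2.744 cm⁴.
Web plate: 1.4 × 14, A = 19.6 cm², y = 8.4 cm, Ī = 320.1 cm⁴.
Top plate: 6 × 2.4, A = 14.4 cm², y = 16.6 cm, Ī = 6.912 cm⁴.
Centroid: ȳ = ΣA·y / ΣA = 8.178 cm.
Transfer each piece to the horizontal axis through the centroid using Ī + A·d² with d = y − 8.178:
  bottom plate: d = -7.478 cm → contributes +942.2 cm⁴
  web plate: d = 0.222 cm → contributes +321.1 cm⁴
  top plate: d = 8.422 cm → contributes +1 028 cm⁴
Total I = 2 292 cm⁴.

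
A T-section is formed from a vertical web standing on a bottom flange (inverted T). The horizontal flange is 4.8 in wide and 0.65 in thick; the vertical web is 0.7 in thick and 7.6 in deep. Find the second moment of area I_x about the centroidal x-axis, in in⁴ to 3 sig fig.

I_x ≈ 59.2 in⁴

Decompose the section into non-overlapping parts with the origin at the bottom-left of its bounding rectangle.
Flange: 4.8 × 0.65, A = 3.12 in², y = 0.325 in, Ī = 0.10985 in⁴.
Web: 0.7 × 7.6, A = 5.32 in², y = 4.45 in, Ī = 25.607 in⁴.
Centroid: ȳ = ΣA·y / ΣA = 2.9251 in.
Transfer each piece to the centroidal x-axis using Ī + A·d² with d = y − 2.9251:
  flange: d = -2.6001 in → contributes +21.203 in⁴
  web: d = 1.5249 in → contributes +37.977 in⁴
Total I = 59.18 in⁴.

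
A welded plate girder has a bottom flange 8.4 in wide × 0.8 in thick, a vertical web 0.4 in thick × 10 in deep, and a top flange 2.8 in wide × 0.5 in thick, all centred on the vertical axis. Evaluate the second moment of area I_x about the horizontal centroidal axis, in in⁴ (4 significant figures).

Split into non-overlapping primitives; take the origin at the lower-left of the bounding box.
Bottom plate: 8.4 × 0.8, A = 6.72 in², y = 0.4 in, Ī = 0.3584 in⁴.
Web plate: 0.4 × 10, A = 4 in², y = 5.8 in, Ī = 33.3333 in⁴.
Top plate: 2.8 × 0.5, A = 1.4 in², y = 11.05 in, Ī = 0.0291667 in⁴.
Centroid: ȳ = ΣA·y / ΣA = 3.41238 in.
Transfer each piece to the horizontal centroidal axis using Ī + A·d² with d = y − 3.41238:
  bottom plate: d = -3.01238 in → contributes +61.3384 in⁴
  web plate: d = 2.38762 in → contributes +56.1363 in⁴
  top plate: d = 7.63762 in → contributes +81.6958 in⁴
Total I = 199.171 in⁴.

I_x ≈ 199.2 in⁴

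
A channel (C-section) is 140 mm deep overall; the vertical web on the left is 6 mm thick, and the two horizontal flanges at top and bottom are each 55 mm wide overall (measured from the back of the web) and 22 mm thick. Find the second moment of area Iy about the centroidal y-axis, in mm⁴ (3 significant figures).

Decompose the section into non-overlapping parts with the origin at the bottom-left of its bounding rectangle.
Web: 6 × 140, A = 840 mm², x = 3 mm, Ī = 2 520 mm⁴.
Top flange (beyond web): 49 × 22, A = 1 078 mm², x = 30.5 mm, Ī = 215 690 mm⁴.
Bottom flange (beyond web): 49 × 22, A = 1 078 mm², x = 30.5 mm, Ī = 215 690 mm⁴.
Centroid: x̄ = ΣA·x / ΣA = 22.79 mm.
Transfer each piece to the centroidal y-axis using Ī + A·d² with d = x − 22.79:
  web: d = -19.79 mm → contributes +331 492 mm⁴
  top flange (beyond web): d = 7.7103 mm → contributes +279 775 mm⁴
  bottom flange (beyond web): d = 7.7103 mm → contributes +279 775 mm⁴
Total I = 891 042 mm⁴.

Iy ≈ 8.91 × 10⁵ mm⁴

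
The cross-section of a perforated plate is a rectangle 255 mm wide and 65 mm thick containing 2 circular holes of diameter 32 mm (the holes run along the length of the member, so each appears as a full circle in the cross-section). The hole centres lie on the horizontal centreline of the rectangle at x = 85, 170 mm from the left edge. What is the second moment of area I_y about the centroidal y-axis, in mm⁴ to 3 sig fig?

I_y ≈ 8.68 × 10⁷ mm⁴

Treat the section as a set of non-overlapping primitives; coordinates are from the bounding-box lower-left.
Plate: 255 × 65, A = 16 575 mm², x = 127.5 mm, Ī = 89 815 781 mm⁴.
Hole 1 (subtracted): ⌀32, A = 804.25 mm², x = 85 mm, Ī = 51 472 mm⁴.
Hole 2 (subtracted): ⌀32, A = 804.25 mm², x = 170 mm, Ī = 51 472 mm⁴.
By symmetry the centroid is at mid-width, x̄ = 127.5 mm.
Transfer each piece to the centroidal y-axis using Ī + A·d² with d = x − 127.5:
  plate: d = 0 mm → contributes +89 815 781 mm⁴
  hole 1: d = -42.5 mm → contributes −1 504 144 mm⁴
  hole 2: d = 42.5 mm → contributes −1 504 144 mm⁴
Total I = 86 807 493 mm⁴.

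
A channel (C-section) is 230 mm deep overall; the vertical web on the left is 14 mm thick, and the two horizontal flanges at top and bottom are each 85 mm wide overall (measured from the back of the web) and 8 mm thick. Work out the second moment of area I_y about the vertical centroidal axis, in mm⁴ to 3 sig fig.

I_y ≈ 2.05 × 10⁶ mm⁴

Split into non-overlapping primitives; take the origin at the lower-left of the bounding box.
Web: 14 × 230, A = 3 220 mm², x = 7 mm, Ī = 52 593 mm⁴.
Top flange (beyond web): 71 × 8, A = 568 mm², x = 49.5 mm, Ī = 238 607 mm⁴.
Bottom flange (beyond web): 71 × 8, A = 568 mm², x = 49.5 mm, Ī = 238 607 mm⁴.
Centroid: x̄ = ΣA·x / ΣA = 18.084 mm.
Transfer each piece to the vertical centroidal axis using Ī + A·d² with d = x − 18.084:
  web: d = -11.084 mm → contributes +448 155 mm⁴
  top flange (beyond web): d = 31.416 mm → contributes +799 219 mm⁴
  bottom flange (beyond web): d = 31.416 mm → contributes +799 219 mm⁴
Total I = 2 046 594 mm⁴.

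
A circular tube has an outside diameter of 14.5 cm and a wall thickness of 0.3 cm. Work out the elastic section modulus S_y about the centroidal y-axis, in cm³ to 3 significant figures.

S_y ≈ 46.5 cm³

Treat the section as a set of non-overlapping primitives; coordinates are from the bounding-box lower-left.
Outer circle: ⌀14.5, A = 165.13 cm², x = 7.25 cm, Ī = 2169.9 cm⁴.
Bore (subtracted): ⌀13.9, A = 151.75 cm², x = 7.25 cm, Ī = 1832.4 cm⁴.
By symmetry the centroid is at mid-width, x̄ = 7.25 cm.
All pieces are centred on the centroidal y-axis, so I = ΣĪ (holes subtracted) = 337.47 cm⁴.
Extreme fibre distance c = 7.25 cm; S = I/c = 46.548 cm³.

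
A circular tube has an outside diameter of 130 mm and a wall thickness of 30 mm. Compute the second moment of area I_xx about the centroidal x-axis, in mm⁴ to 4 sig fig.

Decompose the section into non-overlapping parts with the origin at the bottom-left of its bounding rectangle.
Outer circle: ⌀130, A = 13273.2 mm², y = 65 mm, Ī = 14 019 848 mm⁴.
Bore (subtracted): ⌀70, A = 3848.45 mm², y = 65 mm, Ī = 1 178 588 mm⁴.
By symmetry the centroid is at mid-height, ȳ = 65 mm.
All pieces are centred on the centroidal x-axis, so I = ΣĪ (holes subtracted) = 12 841 260 mm⁴.

I_xx ≈ 1.284 × 10⁷ mm⁴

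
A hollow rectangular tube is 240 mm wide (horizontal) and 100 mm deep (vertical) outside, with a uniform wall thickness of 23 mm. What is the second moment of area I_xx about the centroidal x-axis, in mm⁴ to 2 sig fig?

Split into non-overlapping primitives; take the origin at the lower-left of the bounding box.
Outer rectangle: 240 × 100, A = 24 000 mm², y = 50 mm, Ī = 20 000 000 mm⁴.
Inner void (subtracted): 194 × 54, A = 10 476 mm², y = 50 mm, Ī = 2 545 668 mm⁴.
By symmetry the centroid is at mid-height, ȳ = 50 mm.
All pieces are centred on the centroidal x-axis, so I = ΣĪ (holes subtracted) = 17 454 332 mm⁴.

I_xx ≈ 1.7 × 10⁷ mm⁴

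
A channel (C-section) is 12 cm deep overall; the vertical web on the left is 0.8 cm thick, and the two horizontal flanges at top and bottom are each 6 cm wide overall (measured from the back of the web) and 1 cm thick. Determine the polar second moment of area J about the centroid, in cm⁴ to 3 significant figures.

Split into non-overlapping primitives; take the origin at the lower-left of the bounding box.
Web: 0.8 × 12, A = 9.6 cm², y = 6 cm, Ī = 115.2 cm⁴.
Top flange (beyond web): 5.2 × 1, A = 5.2 cm², y = 11.5 cm, Ī = 0.43333 cm⁴.
Bottom flange (beyond web): 5.2 × 1, A = 5.2 cm², y = 0.5 cm, Ī = 0.43333 cm⁴.
By symmetry the centroid is at mid-height, ȳ = 6 cm.
Transfer each piece to the centroidal x-axis using Ī + A·d² with d = y − 6:
  web: d = 0 cm → contributes +115.2 cm⁴
  top flange (beyond web): d = 5.5 cm → contributes +157.73 cm⁴
  bottom flange (beyond web): d = -5.5 cm → contributes +157.73 cm⁴
Total I = 430.67 cm⁴.
For the y-axis: x̄ = 1.96 cm.
Repeating about the centroidal y-axis gives I_y = 68.875 cm⁴.
Polar second moment: J = I_x + I_y = 499.54 cm⁴.

J ≈ 500 cm⁴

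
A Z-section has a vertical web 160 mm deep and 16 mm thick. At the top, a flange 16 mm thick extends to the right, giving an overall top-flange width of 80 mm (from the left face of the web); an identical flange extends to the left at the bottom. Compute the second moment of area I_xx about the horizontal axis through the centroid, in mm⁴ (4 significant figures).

I_xx ≈ 1.612 × 10⁷ mm⁴

Decompose the section into non-overlapping parts with the origin at the bottom-left of its bounding rectangle.
Web: 16 × 160, A = 2 560 mm², y = 80 mm, Ī = 5 461 333 mm⁴.
Top flange (beyond web): 64 × 16, A = 1 024 mm², y = 152 mm, Ī = 21845.3 mm⁴.
Bottom flange (beyond web): 64 × 16, A = 1 024 mm², y = 8 mm, Ī = 21845.3 mm⁴.
Centroid: ȳ = ΣA·y / ΣA = 80 mm.
Transfer each piece to the horizontal axis through the centroid using Ī + A·d² with d = y − 80:
  web: d = 0 mm → contributes +5 461 333 mm⁴
  top flange (beyond web): d = 72 mm → contributes +5 330 261 mm⁴
  bottom flange (beyond web): d = -72 mm → contributes +5 330 261 mm⁴
Total I = 16 121 856 mm⁴.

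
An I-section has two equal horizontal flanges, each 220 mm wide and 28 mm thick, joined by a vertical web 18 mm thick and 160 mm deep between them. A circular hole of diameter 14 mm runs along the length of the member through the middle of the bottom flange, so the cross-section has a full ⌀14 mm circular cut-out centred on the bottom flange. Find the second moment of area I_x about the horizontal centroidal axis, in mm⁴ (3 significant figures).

I_x ≈ 1.14 × 10⁸ mm⁴

Break the section into simple shapes (no overlaps), measuring from the bottom-left corner of the bounding box.
Bottom flange: 220 × 28, A = 6 160 mm², y = 14 mm, Ī = 402 453 mm⁴.
Web: 18 × 160, A = 2 880 mm², y = 108 mm, Ī = 6 144 000 mm⁴.
Top flange: 220 × 28, A = 6 160 mm², y = 202 mm, Ī = 402 453 mm⁴.
Hole (subtracted): ⌀14, A = 153.94 mm², y = 14 mm, Ī = 1885.7 mm⁴.
Centroid: ȳ = ΣA·y / ΣA = 108.96 mm.
Transfer each piece to the horizontal centroidal axis using Ī + A·d² with d = y − 108.96:
  bottom flange: d = -94.962 mm → contributes +55 951 665 mm⁴
  web: d = -0.96173 mm → contributes +6 146 664 mm⁴
  top flange: d = 93.038 mm → contributes +53 724 156 mm⁴
  hole: d = -94.962 mm → contributes −1 390 057 mm⁴
Total I = 114 432 428 mm⁴.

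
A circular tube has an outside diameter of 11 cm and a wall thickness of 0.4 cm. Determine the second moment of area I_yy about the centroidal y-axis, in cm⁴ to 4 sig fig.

Treat the section as a set of non-overlapping primitives; coordinates are from the bounding-box lower-left.
Outer circle: ⌀11, A = 95.0332 cm², x = 5.5 cm, Ī = 718.688 cm⁴.
Bore (subtracted): ⌀10.2, A = 81.7128 cm², x = 5.5 cm, Ī = 531.338 cm⁴.
By symmetry the centroid is at mid-width, x̄ = 5.5 cm.
All pieces are centred on the centroidal y-axis, so I = ΣĪ (holes subtracted) = 187.351 cm⁴.

I_yy ≈ 187.4 cm⁴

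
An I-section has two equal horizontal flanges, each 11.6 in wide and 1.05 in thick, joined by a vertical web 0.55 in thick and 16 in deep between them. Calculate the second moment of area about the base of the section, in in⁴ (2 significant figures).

Split into non-overlapping primitives; take the origin at the lower-left of the bounding box.
Bottom flange: 11.6 × 1.05, A = 12.18 in², y = 0.525 in, Ī = 1.119 in⁴.
Web: 0.55 × 16, A = 8.8 in², y = 9.05 in, Ī = 187.7 in⁴.
Top flange: 11.6 × 1.05, A = 12.18 in², y = 17.58 in, Ī = 1.119 in⁴.
Transfer each piece to the base of the section using Ī + A·d² with d = y − 0:
  bottom flange: d = 0.525 in → contributes +4.476 in⁴
  web: d = 9.05 in → contributes +908.5 in⁴
  top flange: d = 17.58 in → contributes +3 763 in⁴
Total I = 4 676 in⁴.

I_base ≈ 4700 in⁴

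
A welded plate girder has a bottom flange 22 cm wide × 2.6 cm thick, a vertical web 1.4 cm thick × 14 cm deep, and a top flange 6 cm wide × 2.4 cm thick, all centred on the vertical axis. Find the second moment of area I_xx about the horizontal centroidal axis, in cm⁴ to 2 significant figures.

Split into non-overlapping primitives; take the origin at the lower-left of the bounding box.
Bottom plate: 22 × 2.6, A = 57.2 cm², y = 1.3 cm, Ī = 32.22 cm⁴.
Web plate: 1.4 × 14, A = 19.6 cm², y = 9.6 cm, Ī = 320.1 cm⁴.
Top plate: 6 × 2.4, A = 14.4 cm², y = 17.8 cm, Ī = 6.912 cm⁴.
Centroid: ȳ = ΣA·y / ΣA = 5.689 cm.
Transfer each piece to the horizontal centroidal axis using Ī + A·d² with d = y − 5.689:
  bottom plate: d = -4.389 cm → contributes +1 134 cm⁴
  web plate: d = 3.911 cm → contributes +619.9 cm⁴
  top plate: d = 12.11 cm → contributes +2 119 cm⁴
Total I = 3 873 cm⁴.

I_xx ≈ 3900 cm⁴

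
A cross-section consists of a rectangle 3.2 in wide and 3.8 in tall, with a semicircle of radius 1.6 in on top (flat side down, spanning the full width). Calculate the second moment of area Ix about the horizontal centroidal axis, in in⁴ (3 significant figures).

Treat the section as a set of non-overlapping primitives; coordinates are from the bounding-box lower-left.
Rectangular body: 3.2 × 3.8, A = 12.16 in², y = 1.9 in, Ī = 14.633 in⁴.
Semicircular cap: semicircle r = 1.6, A = 4.0212 in², y = 4.4791 in, Ī = 0.7193 in⁴.
Centroid: ȳ = ΣA·y / ΣA = 2.5409 in.
Transfer each piece to the horizontal centroidal axis using Ī + A·d² with d = y − 2.5409:
  rectangular body: d = -0.64093 in → contributes +19.628 in⁴
  semicircular cap: d = 1.9381 in → contributes +15.825 in⁴
Total I = 35.452 in⁴.

Ix ≈ 35.5 in⁴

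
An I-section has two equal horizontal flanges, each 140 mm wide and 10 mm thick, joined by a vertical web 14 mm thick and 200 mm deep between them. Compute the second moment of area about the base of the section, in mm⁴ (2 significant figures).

Break the section into simple shapes (no overlaps), measuring from the bottom-left corner of the bounding box.
Bottom flange: 140 × 10, A = 1 400 mm², y = 5 mm, Ī = 11 667 mm⁴.
Web: 14 × 200, A = 2 800 mm², y = 110 mm, Ī = 9 333 333 mm⁴.
Top flange: 140 × 10, A = 1 400 mm², y = 215 mm, Ī = 11 667 mm⁴.
Transfer each piece to the bottom edge using Ī + A·d² with d = y − 0:
  bottom flange: d = 5 mm → contributes +46 667 mm⁴
  web: d = 110 mm → contributes +43 213 333 mm⁴
  top flange: d = 215 mm → contributes +64 726 667 mm⁴
Total I = 107 986 667 mm⁴.

I_base ≈ 1.1 × 10⁸ mm⁴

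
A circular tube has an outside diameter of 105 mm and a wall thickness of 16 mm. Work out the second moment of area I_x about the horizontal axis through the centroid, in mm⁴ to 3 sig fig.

Break the section into simple shapes (no overlaps), measuring from the bottom-left corner of the bounding box.
Outer circle: ⌀105, A = 8 659 mm², y = 52.5 mm, Ī = 5 966 602 mm⁴.
Bore (subtracted): ⌀73, A = 4185.4 mm², y = 52.5 mm, Ī = 1 393 995 mm⁴.
By symmetry the centroid is at mid-height, ȳ = 52.5 mm.
All pieces are centred on the horizontal axis through the centroid, so I = ΣĪ (holes subtracted) = 4 572 607 mm⁴.

I_x ≈ 4.57 × 10⁶ mm⁴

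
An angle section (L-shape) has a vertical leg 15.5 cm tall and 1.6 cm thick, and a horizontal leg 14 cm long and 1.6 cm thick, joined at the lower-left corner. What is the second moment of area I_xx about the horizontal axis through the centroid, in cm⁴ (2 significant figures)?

Break the section into simple shapes (no overlaps), measuring from the bottom-left corner of the bounding box.
Vertical leg: 1.6 × 15.5, A = 24.8 cm², y = 7.75 cm, Ī = 496.5 cm⁴.
Horizontal leg (remainder): 12.4 × 1.6, A = 19.84 cm², y = 0.8 cm, Ī = 4.233 cm⁴.
Centroid: ȳ = ΣA·y / ΣA = 4.661 cm.
Transfer each piece to the horizontal axis through the centroid using Ī + A·d² with d = y − 4.661:
  vertical leg: d = 3.089 cm → contributes +733.1 cm⁴
  horizontal leg (remainder): d = -3.861 cm → contributes +300 cm⁴
Total I = 1 033 cm⁴.

I_xx ≈ 1000 cm⁴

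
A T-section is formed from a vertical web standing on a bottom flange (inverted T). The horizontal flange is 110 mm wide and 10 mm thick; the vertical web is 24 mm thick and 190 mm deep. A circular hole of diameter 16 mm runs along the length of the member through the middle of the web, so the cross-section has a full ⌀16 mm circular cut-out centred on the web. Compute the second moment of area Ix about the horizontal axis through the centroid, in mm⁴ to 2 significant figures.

Decompose the section into non-overlapping parts with the origin at the bottom-left of its bounding rectangle.
Flange: 110 × 10, A = 1 100 mm², y = 5 mm, Ī = 9 167 mm⁴.
Web: 24 × 190, A = 4 560 mm², y = 105 mm, Ī = 13 718 000 mm⁴.
Hole (subtracted): ⌀16, A = 201.1 mm², y = 105 mm, Ī = 3 217 mm⁴.
Centroid: ȳ = ΣA·y / ΣA = 84.85 mm.
Transfer each piece to the horizontal axis through the centroid using Ī + A·d² with d = y − 84.85:
  flange: d = -79.85 mm → contributes +7 022 714 mm⁴
  web: d = 20.15 mm → contributes +15 569 543 mm⁴
  hole: d = 20.15 mm → contributes −84 856 mm⁴
Total I = 22 507 401 mm⁴.

Ix ≈ 2.3 × 10⁷ mm⁴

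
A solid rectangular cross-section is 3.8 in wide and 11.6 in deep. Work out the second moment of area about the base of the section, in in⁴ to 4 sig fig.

I_base ≈ 1977 in⁴

The section: 3.8 × 11.6, A = 44.08 in², y = 5.8 in, Ī = 494.284 in⁴.
Transfer it to a horizontal axis along the bottom face using Ī + A·d² with d = y − 0:
  the section: d = 5.8 in → contributes +1977.13 in⁴
Total I = 1977.13 in⁴.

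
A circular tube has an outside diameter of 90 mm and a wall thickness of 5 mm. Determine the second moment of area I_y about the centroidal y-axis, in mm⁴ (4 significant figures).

I_y ≈ 1.210 × 10⁶ mm⁴

Split into non-overlapping primitives; take the origin at the lower-left of the bounding box.
Outer circle: ⌀90, A = 6361.73 mm², x = 45 mm, Ī = 3 220 623 mm⁴.
Bore (subtracted): ⌀80, A = 5026.55 mm², x = 45 mm, Ī = 2 010 619 mm⁴.
By symmetry the centroid is at mid-width, x̄ = 45 mm.
All pieces are centred on the centroidal y-axis, so I = ΣĪ (holes subtracted) = 1 210 004 mm⁴.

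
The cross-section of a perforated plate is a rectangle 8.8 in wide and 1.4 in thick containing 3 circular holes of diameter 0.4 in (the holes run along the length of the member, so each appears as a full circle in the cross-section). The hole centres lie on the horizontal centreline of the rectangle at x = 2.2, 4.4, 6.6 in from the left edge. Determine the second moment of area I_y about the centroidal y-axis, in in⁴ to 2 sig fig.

I_y ≈ 78 in⁴

Treat the section as a set of non-overlapping primitives; coordinates are from the bounding-box lower-left.
Plate: 8.8 × 1.4, A = 12.32 in², x = 4.4 in, Ī = 79.51 in⁴.
Hole 1 (subtracted): ⌀0.4, A = 0.1257 in², x = 2.2 in, Ī = 0.001257 in⁴.
Hole 2 (subtracted): ⌀0.4, A = 0.1257 in², x = 4.4 in, Ī = 0.001257 in⁴.
Hole 3 (subtracted): ⌀0.4, A = 0.1257 in², x = 6.6 in, Ī = 0.001257 in⁴.
By symmetry the centroid is at mid-width, x̄ = 4.4 in.
Transfer each piece to the centroidal y-axis using Ī + A·d² with d = x − 4.4:
  plate: d = 0 in → contributes +79.51 in⁴
  hole 1: d = -2.2 in → contributes −0.6095 in⁴
  hole 2: d = 0 in → contributes −0.001257 in⁴
  hole 3: d = 2.2 in → contributes −0.6095 in⁴
Total I = 78.28 in⁴.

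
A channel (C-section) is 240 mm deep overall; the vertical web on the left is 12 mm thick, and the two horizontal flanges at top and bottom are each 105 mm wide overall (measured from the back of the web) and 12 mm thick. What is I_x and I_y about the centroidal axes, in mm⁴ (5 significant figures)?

I_x ≈ 4.2858 × 10⁷ mm⁴, I_y ≈ 5.1092 × 10⁶ mm⁴

Treat the section as a set of non-overlapping primitives; coordinates are from the bounding-box lower-left.
Web: 12 × 240, A = 2 880 mm², y = 120 mm, Ī = 13 824 000 mm⁴.
Top flange (beyond web): 93 × 12, A = 1 116 mm², y = 234 mm, Ī = 13 392 mm⁴.
Bottom flange (beyond web): 93 × 12, A = 1 116 mm², y = 6 mm, Ī = 13 392 mm⁴.
By symmetry the centroid is at mid-height, ȳ = 120 mm.
Transfer each piece to the centroidal x-axis using Ī + A·d² with d = y − 120:
  web: d = 0 mm → contributes +13 824 000 mm⁴
  top flange (beyond web): d = 114 mm → contributes +14 516 928 mm⁴
  bottom flange (beyond web): d = -114 mm → contributes +14 516 928 mm⁴
Total I = 42 857 856 mm⁴.
For the y-axis: x̄ = 28.92254 mm.
Repeating about the centroidal y-axis gives I_y = 5 109 161 mm⁴.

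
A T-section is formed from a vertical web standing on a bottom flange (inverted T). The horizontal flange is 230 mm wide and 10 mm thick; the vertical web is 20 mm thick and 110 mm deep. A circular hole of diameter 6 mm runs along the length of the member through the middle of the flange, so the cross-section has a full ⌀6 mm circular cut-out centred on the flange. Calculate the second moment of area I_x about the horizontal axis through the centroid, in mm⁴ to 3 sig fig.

I_x ≈ 6.26 × 10⁶ mm⁴

Break the section into simple shapes (no overlaps), measuring from the bottom-left corner of the bounding box.
Flange: 230 × 10, A = 2 300 mm², y = 5 mm, Ī = 19 167 mm⁴.
Web: 20 × 110, A = 2 200 mm², y = 65 mm, Ī = 2 218 333 mm⁴.
Hole (subtracted): ⌀6, A = 28.274 mm², y = 5 mm, Ī = 63.617 mm⁴.
Centroid: ȳ = ΣA·y / ΣA = 34.519 mm.
Transfer each piece to the horizontal axis through the centroid using Ī + A·d² with d = y − 34.519:
  flange: d = -29.519 mm → contributes +2 023 294 mm⁴
  web: d = 30.481 mm → contributes +4 262 360 mm⁴
  hole: d = -29.519 mm → contributes −24 701 mm⁴
Total I = 6 260 954 mm⁴.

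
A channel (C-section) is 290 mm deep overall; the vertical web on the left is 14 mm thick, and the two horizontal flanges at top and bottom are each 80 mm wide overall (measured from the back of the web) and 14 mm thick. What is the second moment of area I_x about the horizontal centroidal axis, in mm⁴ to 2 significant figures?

Break the section into simple shapes (no overlaps), measuring from the bottom-left corner of the bounding box.
Web: 14 × 290, A = 4 060 mm², y = 145 mm, Ī = 28 453 833 mm⁴.
Top flange (beyond web): 66 × 14, A = 924 mm², y = 283 mm, Ī = 15 092 mm⁴.
Bottom flange (beyond web): 66 × 14, A = 924 mm², y = 7 mm, Ī = 15 092 mm⁴.
By symmetry the centroid is at mid-height, ȳ = 145 mm.
Transfer each piece to the horizontal centroidal axis using Ī + A·d² with d = y − 145:
  web: d = 0 mm → contributes +28 453 833 mm⁴
  top flange (beyond web): d = 138 mm → contributes +17 611 748 mm⁴
  bottom flange (beyond web): d = -138 mm → contributes +17 611 748 mm⁴
Total I = 63 677 329 mm⁴.

I_x ≈ 6.4 × 10⁷ mm⁴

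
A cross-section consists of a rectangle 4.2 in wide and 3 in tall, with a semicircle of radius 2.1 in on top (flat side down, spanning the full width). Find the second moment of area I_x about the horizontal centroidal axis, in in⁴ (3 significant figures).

I_x ≈ 37.1 in⁴

Break the section into simple shapes (no overlaps), measuring from the bottom-left corner of the bounding box.
Rectangular body: 4.2 × 3, A = 12.6 in², y = 1.5 in, Ī = 9.45 in⁴.
Semicircular cap: semicircle r = 2.1, A = 6.9272 in², y = 3.8913 in, Ī = 2.1346 in⁴.
Centroid: ȳ = ΣA·y / ΣA = 2.3483 in.
Transfer each piece to the horizontal centroidal axis using Ī + A·d² with d = y − 2.3483:
  rectangular body: d = -0.84829 in → contributes +18.517 in⁴
  semicircular cap: d = 1.543 in → contributes +18.627 in⁴
Total I = 37.144 in⁴.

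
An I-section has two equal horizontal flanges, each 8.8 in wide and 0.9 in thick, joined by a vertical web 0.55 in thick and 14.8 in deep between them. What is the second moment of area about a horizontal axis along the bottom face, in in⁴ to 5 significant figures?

Split into non-overlapping primitives; take the origin at the lower-left of the bounding box.
Bottom flange: 8.8 × 0.9, A = 7.92 in², y = 0.45 in, Ī = 0.5346 in⁴.
Web: 0.55 × 14.8, A = 8.14 in², y = 8.3 in, Ī = 148.5821 in⁴.
Top flange: 8.8 × 0.9, A = 7.92 in², y = 16.15 in, Ī = 0.5346 in⁴.
Transfer each piece to a horizontal axis along the bottom face using Ī + A·d² with d = y − 0:
  bottom flange: d = 0.45 in → contributes +2.1384 in⁴
  web: d = 8.3 in → contributes +709.3467 in⁴
  top flange: d = 16.15 in → contributes +2066.249 in⁴
Total I = 2777.734 in⁴.

I_base ≈ 2777.7 in⁴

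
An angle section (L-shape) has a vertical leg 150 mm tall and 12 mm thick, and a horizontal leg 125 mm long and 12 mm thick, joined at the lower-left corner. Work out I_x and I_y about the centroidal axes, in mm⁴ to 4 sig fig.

Break the section into simple shapes (no overlaps), measuring from the bottom-left corner of the bounding box.
Vertical leg: 12 × 150, A = 1 800 mm², y = 75 mm, Ī = 3 375 000 mm⁴.
Horizontal leg (remainder): 113 × 12, A = 1 356 mm², y = 6 mm, Ī = 16 272 mm⁴.
Centroid: ȳ = ΣA·y / ΣA = 45.3536 mm.
Transfer each piece to the centroidal x-axis using Ī + A·d² with d = y − 45.3536:
  vertical leg: d = 29.6464 mm → contributes +4 957 035 mm⁴
  horizontal leg (remainder): d = -39.3536 mm → contributes +2 116 318 mm⁴
Total I = 7 073 353 mm⁴.
For the y-axis: x̄ = 32.8536 mm.
Repeating about the centroidal y-axis gives I_y = 4 485 528 mm⁴.

I_x ≈ 7.073 × 10⁶ mm⁴, I_y ≈ 4.486 × 10⁶ mm⁴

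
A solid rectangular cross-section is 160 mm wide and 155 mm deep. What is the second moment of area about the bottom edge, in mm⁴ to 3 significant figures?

I_base ≈ 1.99 × 10⁸ mm⁴

The section: 160 × 155, A = 24 800 mm², y = 77.5 mm, Ī = 49 651 667 mm⁴.
Transfer it to a horizontal axis along the bottom face using Ī + A·d² with d = y − 0:
  the section: d = 77.5 mm → contributes +198 606 667 mm⁴
Total I = 198 606 667 mm⁴.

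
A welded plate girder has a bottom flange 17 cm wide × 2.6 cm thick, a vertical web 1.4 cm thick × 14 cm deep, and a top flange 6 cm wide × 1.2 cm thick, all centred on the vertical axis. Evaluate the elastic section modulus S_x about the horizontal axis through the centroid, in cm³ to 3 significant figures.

Split into non-overlapping primitives; take the origin at the lower-left of the bounding box.
Bottom plate: 17 × 2.6, A = 44.2 cm², y = 1.3 cm, Ī = 24.899 cm⁴.
Web plate: 1.4 × 14, A = 19.6 cm², y = 9.6 cm, Ī = 320.13 cm⁴.
Top plate: 6 × 1.2, A = 7.2 cm², y = 17.2 cm, Ī = 0.864 cm⁴.
Centroid: ȳ = ΣA·y / ΣA = 5.2037 cm.
Transfer each piece to the horizontal axis through the centroid using Ī + A·d² with d = y − 5.2037:
  bottom plate: d = -3.9037 cm → contributes +698.44 cm⁴
  web plate: d = 4.3963 cm → contributes +698.96 cm⁴
  top plate: d = 11.996 cm → contributes +1 037 cm⁴
Total I = 2434.4 cm⁴.
Extreme fibre distance c = 12.596 cm; S = I/c = 193.27 cm³.

S_x ≈ 193 cm³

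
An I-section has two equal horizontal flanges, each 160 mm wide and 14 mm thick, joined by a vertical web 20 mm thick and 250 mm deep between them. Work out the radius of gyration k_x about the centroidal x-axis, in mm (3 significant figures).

Break the section into simple shapes (no overlaps), measuring from the bottom-left corner of the bounding box.
Bottom flange: 160 × 14, A = 2 240 mm², y = 7 mm, Ī = 36 587 mm⁴.
Web: 20 × 250, A = 5 000 mm², y = 139 mm, Ī = 26 041 667 mm⁴.
Top flange: 160 × 14, A = 2 240 mm², y = 271 mm, Ī = 36 587 mm⁴.
By symmetry the centroid is at mid-height, ȳ = 139 mm.
Transfer each piece to the centroidal x-axis using Ī + A·d² with d = y − 139:
  bottom flange: d = -132 mm → contributes +39 066 347 mm⁴
  web: d = 0 mm → contributes +26 041 667 mm⁴
  top flange: d = 132 mm → contributes +39 066 347 mm⁴
Total I = 104 174 360 mm⁴.
Radius of gyration: k = √(I/A) = √(104 174 360 / 9 480) = 104.83 mm.

k_x ≈ 105 mm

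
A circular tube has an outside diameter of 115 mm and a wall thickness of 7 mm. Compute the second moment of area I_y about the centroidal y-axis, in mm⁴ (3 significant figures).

I_y ≈ 3.48 × 10⁶ mm⁴

Treat the section as a set of non-overlapping primitives; coordinates are from the bounding-box lower-left.
Outer circle: ⌀115, A = 10 387 mm², x = 57.5 mm, Ī = 8 585 414 mm⁴.
Bore (subtracted): ⌀101, A = 8011.8 mm², x = 57.5 mm, Ī = 5 108 053 mm⁴.
By symmetry the centroid is at mid-width, x̄ = 57.5 mm.
All pieces are centred on the centroidal y-axis, so I = ΣĪ (holes subtracted) = 3 477 361 mm⁴.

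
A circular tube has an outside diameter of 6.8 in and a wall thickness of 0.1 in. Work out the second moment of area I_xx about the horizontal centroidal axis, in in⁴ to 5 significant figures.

I_xx ≈ 11.814 in⁴

Treat the section as a set of non-overlapping primitives; coordinates are from the bounding-box lower-left.
Outer circle: ⌀6.8, A = 36.31681 in², y = 3.4 in, Ī = 104.9556 in⁴.
Bore (subtracted): ⌀6.6, A = 34.21194 in², y = 3.4 in, Ī = 93.14202 in⁴.
By symmetry the centroid is at mid-height, ȳ = 3.4 in.
All pieces are centred on the horizontal centroidal axis, so I = ΣĪ (holes subtracted) = 11.81357 in⁴.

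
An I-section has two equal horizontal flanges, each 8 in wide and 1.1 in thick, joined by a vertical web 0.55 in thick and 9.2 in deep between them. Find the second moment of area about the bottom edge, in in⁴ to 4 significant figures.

I_base ≈ 1240 in⁴

Treat the section as a set of non-overlapping primitives; coordinates are from the bounding-box lower-left.
Bottom flange: 8 × 1.1, A = 8.8 in², y = 0.55 in, Ī = 0.887333 in⁴.
Web: 0.55 × 9.2, A = 5.06 in², y = 5.7 in, Ī = 35.6899 in⁴.
Top flange: 8 × 1.1, A = 8.8 in², y = 10.85 in, Ī = 0.887333 in⁴.
Transfer each piece to a horizontal axis along the bottom face using Ī + A·d² with d = y − 0:
  bottom flange: d = 0.55 in → contributes +3.54933 in⁴
  web: d = 5.7 in → contributes +200.089 in⁴
  top flange: d = 10.85 in → contributes +1036.85 in⁴
Total I = 1240.48 in⁴.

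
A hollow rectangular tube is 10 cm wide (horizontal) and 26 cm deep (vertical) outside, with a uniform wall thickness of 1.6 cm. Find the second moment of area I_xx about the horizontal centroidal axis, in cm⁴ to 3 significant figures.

Decompose the section into non-overlapping parts with the origin at the bottom-left of its bounding rectangle.
Outer rectangle: 10 × 26, A = 260 cm², y = 13 cm, Ī = 14 647 cm⁴.
Inner void (subtracted): 6.8 × 22.8, A = 155.04 cm², y = 13 cm, Ī = 6716.3 cm⁴.
By symmetry the centroid is at mid-height, ȳ = 13 cm.
All pieces are centred on the horizontal centroidal axis, so I = ΣĪ (holes subtracted) = 7930.3 cm⁴.

I_xx ≈ 7930 cm⁴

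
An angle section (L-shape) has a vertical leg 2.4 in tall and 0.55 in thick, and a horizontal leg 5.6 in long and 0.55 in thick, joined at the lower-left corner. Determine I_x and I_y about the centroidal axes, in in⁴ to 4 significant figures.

I_x ≈ 1.469 in⁴, I_y ≈ 12.95 in⁴

Break the section into simple shapes (no overlaps), measuring from the bottom-left corner of the bounding box.
Vertical leg: 0.55 × 2.4, A = 1.32 in², y = 1.2 in, Ī = 0.6336 in⁴.
Horizontal leg (remainder): 5.05 × 0.55, A = 2.7775 in², y = 0.275 in, Ī = 0.0700161 in⁴.
Centroid: ȳ = ΣA·y / ΣA = 0.572987 in.
Transfer each piece to the centroidal x-axis using Ī + A·d² with d = y − 0.572987:
  vertical leg: d = 0.627013 in → contributes +1.15255 in⁴
  horizontal leg (remainder): d = -0.297987 in → contributes +0.316647 in⁴
Total I = 1.4692 in⁴.
For the y-axis: x̄ = 2.17299 in.
Repeating about the centroidal y-axis gives I_y = 12.951 in⁴.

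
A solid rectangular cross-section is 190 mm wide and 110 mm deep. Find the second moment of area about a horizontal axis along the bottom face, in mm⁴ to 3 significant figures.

The section: 190 × 110, A = 20 900 mm², y = 55 mm, Ī = 21 074 167 mm⁴.
Transfer it to the base of the section using Ī + A·d² with d = y − 0:
  the section: d = 55 mm → contributes +84 296 667 mm⁴
Total I = 84 296 667 mm⁴.

I_base ≈ 8.43 × 10⁷ mm⁴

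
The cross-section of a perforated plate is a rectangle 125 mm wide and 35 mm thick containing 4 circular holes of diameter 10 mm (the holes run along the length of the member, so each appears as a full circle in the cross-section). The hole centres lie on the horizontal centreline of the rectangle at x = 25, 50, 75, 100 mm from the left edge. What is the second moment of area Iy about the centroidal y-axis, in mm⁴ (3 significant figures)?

Decompose the section into non-overlapping parts with the origin at the bottom-left of its bounding rectangle.
Plate: 125 × 35, A = 4 375 mm², x = 62.5 mm, Ī = 5 696 615 mm⁴.
Hole 1 (subtracted): ⌀10, A = 78.54 mm², x = 25 mm, Ī = 490.87 mm⁴.
Hole 2 (subtracted): ⌀10, A = 78.54 mm², x = 50 mm, Ī = 490.87 mm⁴.
Hole 3 (subtracted): ⌀10, A = 78.54 mm², x = 75 mm, Ī = 490.87 mm⁴.
Hole 4 (subtracted): ⌀10, A = 78.54 mm², x = 100 mm, Ī = 490.87 mm⁴.
By symmetry the centroid is at mid-width, x̄ = 62.5 mm.
Transfer each piece to the centroidal y-axis using Ī + A·d² with d = x − 62.5:
  plate: d = 0 mm → contributes +5 696 615 mm⁴
  hole 1: d = -37.5 mm → contributes −110 937 mm⁴
  hole 2: d = -12.5 mm → contributes −12 763 mm⁴
  hole 3: d = 12.5 mm → contributes −12 763 mm⁴
  hole 4: d = 37.5 mm → contributes −110 937 mm⁴
Total I = 5 449 214 mm⁴.

Iy ≈ 5.45 × 10⁶ mm⁴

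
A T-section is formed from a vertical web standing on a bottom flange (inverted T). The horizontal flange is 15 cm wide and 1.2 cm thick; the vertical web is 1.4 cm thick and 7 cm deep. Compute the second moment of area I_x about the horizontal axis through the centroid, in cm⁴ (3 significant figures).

Decompose the section into non-overlapping parts with the origin at the bottom-left of its bounding rectangle.
Flange: 15 × 1.2, A = 18 cm², y = 0.6 cm, Ī = 2.16 cm⁴.
Web: 1.4 × 7, A = 9.8 cm², y = 4.7 cm, Ī = 40.017 cm⁴.
Centroid: ȳ = ΣA·y / ΣA = 2.0453 cm.
Transfer each piece to the horizontal axis through the centroid using Ī + A·d² with d = y − 2.0453:
  flange: d = -1.4453 cm → contributes +39.761 cm⁴
  web: d = 2.6547 cm → contributes +109.08 cm⁴
Total I = 148.84 cm⁴.

I_x ≈ 149 cm⁴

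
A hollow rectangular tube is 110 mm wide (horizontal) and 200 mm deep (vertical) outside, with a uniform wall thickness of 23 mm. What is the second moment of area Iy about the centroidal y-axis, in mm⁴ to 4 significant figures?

Treat the section as a set of non-overlapping primitives; coordinates are from the bounding-box lower-left.
Outer rectangle: 110 × 200, A = 22 000 mm², x = 55 mm, Ī = 22 183 333 mm⁴.
Inner void (subtracted): 64 × 154, A = 9 856 mm², x = 55 mm, Ī = 3 364 181 mm⁴.
By symmetry the centroid is at mid-width, x̄ = 55 mm.
All pieces are centred on the centroidal y-axis, so I = ΣĪ (holes subtracted) = 18 819 152 mm⁴.

Iy ≈ 1.882 × 10⁷ mm⁴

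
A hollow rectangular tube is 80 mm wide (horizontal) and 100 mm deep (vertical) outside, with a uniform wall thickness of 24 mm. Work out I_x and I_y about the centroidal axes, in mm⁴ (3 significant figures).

I_x ≈ 6.29 × 10⁶ mm⁴, I_y ≈ 4.12 × 10⁶ mm⁴

Break the section into simple shapes (no overlaps), measuring from the bottom-left corner of the bounding box.
Outer rectangle: 80 × 100, A = 8 000 mm², y = 50 mm, Ī = 6 666 667 mm⁴.
Inner void (subtracted): 32 × 52, A = 1 664 mm², y = 50 mm, Ī = 374 955 mm⁴.
By symmetry the centroid is at mid-height, ȳ = 50 mm.
All pieces are centred on the centroidal x-axis, so I = ΣĪ (holes subtracted) = 6 291 712 mm⁴.
Repeating about the centroidal y-axis gives I_y = 4 124 672 mm⁴.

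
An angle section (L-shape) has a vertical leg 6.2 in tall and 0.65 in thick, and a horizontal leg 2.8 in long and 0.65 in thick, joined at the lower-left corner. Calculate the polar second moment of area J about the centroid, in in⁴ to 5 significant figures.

Decompose the section into non-overlapping parts with the origin at the bottom-left of its bounding rectangle.
Vertical leg: 0.65 × 6.2, A = 4.03 in², y = 3.1 in, Ī = 12.90943 in⁴.
Horizontal leg (remainder): 2.15 × 0.65, A = 1.3975 in², y = 0.325 in, Ī = 0.04920365 in⁴.
Centroid: ȳ = ΣA·y / ΣA = 2.385479 in.
Transfer each piece to the centroidal x-axis using Ī + A·d² with d = y − 2.385479:
  vertical leg: d = 0.714521 in → contributes +14.96691 in⁴
  horizontal leg (remainder): d = -2.060479 in → contributes +5.982393 in⁴
Total I = 20.9493 in⁴.
For the y-axis: x̄ = 0.685479 in.
Repeating about the centroidal y-axis gives I_y = 2.714041 in⁴.
Polar second moment: J = I_x + I_y = 23.66334 in⁴.

J ≈ 23.663 in⁴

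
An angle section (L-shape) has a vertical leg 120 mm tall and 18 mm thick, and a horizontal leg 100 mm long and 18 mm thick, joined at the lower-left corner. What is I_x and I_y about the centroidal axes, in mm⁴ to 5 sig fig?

Break the section into simple shapes (no overlaps), measuring from the bottom-left corner of the bounding box.
Vertical leg: 18 × 120, A = 2 160 mm², y = 60 mm, Ī = 2 592 000 mm⁴.
Horizontal leg (remainder): 82 × 18, A = 1 476 mm², y = 9 mm, Ī = 39 852 mm⁴.
Centroid: ȳ = ΣA·y / ΣA = 39.29703 mm.
Transfer each piece to the centroidal x-axis using Ī + A·d² with d = y − 39.29703:
  vertical leg: d = 20.70297 mm → contributes +3 517 804 mm⁴
  horizontal leg (remainder): d = -30.29703 mm → contributes +1 394 687 mm⁴
Total I = 4 912 491 mm⁴.
For the y-axis: x̄ = 29.29703 mm.
Repeating about the centroidal y-axis gives I_y = 3 077 451 mm⁴.

I_x ≈ 4.9125 × 10⁶ mm⁴, I_y ≈ 3.0775 × 10⁶ mm⁴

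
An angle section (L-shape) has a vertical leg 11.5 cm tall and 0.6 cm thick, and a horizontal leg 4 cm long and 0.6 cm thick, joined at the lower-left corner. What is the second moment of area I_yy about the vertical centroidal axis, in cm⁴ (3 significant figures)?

I_yy ≈ 8.47 cm⁴

Treat the section as a set of non-overlapping primitives; coordinates are from the bounding-box lower-left.
Vertical leg: 0.6 × 11.5, A = 6.9 cm², x = 0.3 cm, Ī = 0.207 cm⁴.
Horizontal leg (remainder): 3.4 × 0.6, A = 2.04 cm², x = 2.3 cm, Ī = 1.9652 cm⁴.
Centroid: x̄ = ΣA·x / ΣA = 0.75638 cm.
Transfer each piece to the vertical centroidal axis using Ī + A·d² with d = x − 0.75638:
  vertical leg: d = -0.45638 cm → contributes +1.6441 cm⁴
  horizontal leg (remainder): d = 1.5436 cm → contributes +6.8261 cm⁴
Total I = 8.4702 cm⁴.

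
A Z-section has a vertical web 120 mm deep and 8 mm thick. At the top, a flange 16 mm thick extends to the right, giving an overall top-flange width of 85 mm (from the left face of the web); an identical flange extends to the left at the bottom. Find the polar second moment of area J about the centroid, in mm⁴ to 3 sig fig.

Treat the section as a set of non-overlapping primitives; coordinates are from the bounding-box lower-left.
Web: 8 × 120, A = 960 mm², y = 60 mm, Ī = 1 152 000 mm⁴.
Top flange (beyond web): 77 × 16, A = 1 232 mm², y = 112 mm, Ī = 26 283 mm⁴.
Bottom flange (beyond web): 77 × 16, A = 1 232 mm², y = 8 mm, Ī = 26 283 mm⁴.
Centroid: ȳ = ΣA·y / ΣA = 60 mm.
Transfer each piece to the centroidal x-axis using Ī + A·d² with d = y − 60:
  web: d = 0 mm → contributes +1 152 000 mm⁴
  top flange (beyond web): d = 52 mm → contributes +3 357 611 mm⁴
  bottom flange (beyond web): d = -52 mm → contributes +3 357 611 mm⁴
Total I = 7 867 221 mm⁴.
For the y-axis: x̄ = 81 mm.
Repeating about the centroidal y-axis gives I_y = 5 673 141 mm⁴.
Polar second moment: J = I_x + I_y = 13 540 363 mm⁴.

J ≈ 1.35 × 10⁷ mm⁴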